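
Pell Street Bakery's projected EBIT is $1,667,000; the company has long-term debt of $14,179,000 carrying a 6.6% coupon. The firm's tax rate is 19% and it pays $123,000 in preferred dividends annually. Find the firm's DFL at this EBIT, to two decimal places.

2.88

Annual interest charges come to $935,814.00.
Pre-tax preferred-dividend burden = $123,000 ÷ (1 − 0.19) = $151,851.85.
DFL = EBIT ÷ [EBIT − I − D_p/(1−t)] = $1,667,000 ÷ [$1,667,000 − $935,814.00 − $151,851.85] = $1,667,000 ÷ $579,334.15 = 2.8774.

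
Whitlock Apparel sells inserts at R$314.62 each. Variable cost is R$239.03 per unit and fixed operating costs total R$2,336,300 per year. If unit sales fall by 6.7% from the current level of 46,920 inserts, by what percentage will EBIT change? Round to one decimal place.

At 46,920 units, contribution = 46,920 × R$75.59 = R$3,546,682.80.
EBIT = R$3,546,682.80 − R$2,336,300 = R$1,210,382.80.
So DOL = total CM / EBIT = R$3,546,682.80 / R$1,210,382.80 = 2.9302.
So EBIT moves 2.9302 × (-6.7%) = -19.6%.

-19.6%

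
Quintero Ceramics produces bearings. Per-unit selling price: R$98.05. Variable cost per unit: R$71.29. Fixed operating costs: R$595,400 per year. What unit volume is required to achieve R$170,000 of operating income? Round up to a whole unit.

28,603 bearings

Contribution margin per unit = R$98.05 − R$71.29 = R$26.76.
Required volume = (fixed costs + target profit) ÷ CM = (R$595,400 + R$170,000) ÷ R$26.76 = 28,602.39, so 28,603 bearings.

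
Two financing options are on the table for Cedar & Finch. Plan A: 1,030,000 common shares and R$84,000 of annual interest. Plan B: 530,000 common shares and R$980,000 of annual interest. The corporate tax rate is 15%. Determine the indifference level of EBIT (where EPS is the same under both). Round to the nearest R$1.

At indifference, (EBIT − 84,000)(1 − t)/1,030,000 = (EBIT − 980,000)(1 − t)/530,000.
The (1 − t) factor cancels: (EBIT − 84,000) × 530,000 = (EBIT − 980,000) × 1,030,000.
EBIT × (1,030,000 − 530,000) = 980,000 × 1,030,000 − 84,000 × 530,000 = 964,880,000,000, so EBIT = 964,880,000,000 ÷ 500,000 = 1,929,760.00.

R$1,929,760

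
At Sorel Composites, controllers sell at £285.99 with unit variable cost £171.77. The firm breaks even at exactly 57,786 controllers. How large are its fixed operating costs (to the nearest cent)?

Contribution margin per unit = £285.99 − £171.77 = £114.22.
Fixed costs = break-even units × CM = 57,786 × £114.22 = £6,600,316.92.

£6,600,316.92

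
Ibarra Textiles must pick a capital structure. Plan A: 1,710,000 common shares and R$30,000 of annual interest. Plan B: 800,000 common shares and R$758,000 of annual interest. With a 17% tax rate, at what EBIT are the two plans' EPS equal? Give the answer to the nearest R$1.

At indifference, (EBIT − 30,000)(1 − t)/1,710,000 = (EBIT − 758,000)(1 − t)/800,000.
The (1 − t) factor cancels: (EBIT − 30,000) × 800,000 = (EBIT − 758,000) × 1,710,000.
EBIT × (1,710,000 − 800,000) = 758,000 × 1,710,000 − 30,000 × 800,000 = 1,272,180,000,000, so EBIT = 1,272,180,000,000 ÷ 910,000 = 1,398,000.00.

R$1,398,000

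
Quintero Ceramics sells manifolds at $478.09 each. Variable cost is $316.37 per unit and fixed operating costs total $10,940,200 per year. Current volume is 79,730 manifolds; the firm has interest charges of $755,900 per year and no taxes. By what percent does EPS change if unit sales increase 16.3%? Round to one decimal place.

+175.5%

Contribution at this volume is 79,730 × $161.72 = $12,893,935.60.
Operating income = contribution − fixed costs = $12,893,935.60 − $10,940,200 = $1,953,735.60.
Interest = $755,900.00, so EBIT − I = $1,197,835.60.
DCL = total CM / (EBIT − I) = $12,893,935.60 / $1,197,835.60 = 10.7644.
EPS therefore changes by 10.7644 × (+16.3%) = +175.5%.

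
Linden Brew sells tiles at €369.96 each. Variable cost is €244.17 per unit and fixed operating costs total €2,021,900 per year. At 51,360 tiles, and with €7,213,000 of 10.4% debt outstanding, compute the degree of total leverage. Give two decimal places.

Total contribution margin = 51,360 × €125.79 = €6,460,574.40.
Operating income = contribution − fixed costs = €6,460,574.40 − €2,021,900 = €4,438,674.40. Interest = €750,152.00, so EBIT − I = €3,688,522.40.
DCL = contribution ÷ (EBIT − I) = €6,460,574.40 ÷ €3,688,522.40 = 1.7515.

1.75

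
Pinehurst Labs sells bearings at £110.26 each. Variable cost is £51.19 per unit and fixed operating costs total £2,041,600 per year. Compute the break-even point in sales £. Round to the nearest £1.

£3,810,848

Contribution margin per unit = £110.26 − £51.19 = £59.07, a CM ratio of £59.07 ÷ £110.26 = 0.5357.
Break-even revenue = fixed costs × price ÷ CM = £2,041,600 × £110.26 ÷ £59.07 = £3,810,848.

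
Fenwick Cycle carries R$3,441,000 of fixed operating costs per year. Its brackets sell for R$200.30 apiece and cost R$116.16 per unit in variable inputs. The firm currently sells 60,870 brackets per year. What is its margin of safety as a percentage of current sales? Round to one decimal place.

32.8%

Unit CM = price − variable cost = R$200.30 − R$116.16 = R$84.14. Break-even units = R$3,441,000 ÷ R$84.14 = 40,896.13; break-even revenue = 40,896.13 × R$200.30 = R$8,191,493.94.
Actual sales revenue = 60,870 × R$200.30 = R$12,192,261.00.
Margin of safety = (R$12,192,261.00 − R$8,191,493.94) ÷ R$12,192,261.00 = 32.8%.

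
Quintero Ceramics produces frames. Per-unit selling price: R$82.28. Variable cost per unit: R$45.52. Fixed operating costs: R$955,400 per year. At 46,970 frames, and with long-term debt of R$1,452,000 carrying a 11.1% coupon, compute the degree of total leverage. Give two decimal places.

2.83

At 46,970 units, contribution = 46,970 × R$36.76 = R$1,726,617.20.
EBIT = R$1,726,617.20 − R$955,400 = R$771,217.20. Interest = R$161,172.00.
DOL = R$1,726,617.20 ÷ R$771,217.20 = 2.2388; DFL = R$771,217.20 ÷ R$610,045.20 = 1.2642.
DCL = DOL × DFL = 2.2388 × 1.2642 = 2.8303.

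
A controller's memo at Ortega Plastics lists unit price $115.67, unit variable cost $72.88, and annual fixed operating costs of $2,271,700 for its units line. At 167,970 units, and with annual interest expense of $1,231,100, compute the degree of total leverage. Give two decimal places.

1.95

Contribution at this volume is 167,970 × $42.79 = $7,187,436.30.
Subtracting fixed costs: EBIT = $7,187,436.30 − $2,271,700 = $4,915,736.30. Interest = $1,231,100.00, so EBIT − I = $3,684,636.30.
Degree of total leverage = total CM / (EBIT − interest) = $7,187,436.30 / $3,684,636.30 = 1.9507.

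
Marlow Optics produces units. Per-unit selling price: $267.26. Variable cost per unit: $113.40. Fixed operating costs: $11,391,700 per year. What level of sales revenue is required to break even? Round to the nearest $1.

CM per unit = $267.26 − $113.40 = $153.86; CM ratio = $153.86 / $267.26 = 0.5757.
Break-even sales = FC ÷ CM ratio = $11,391,700 × $267.26 / $153.86 = $19,787,766.

$19,787,766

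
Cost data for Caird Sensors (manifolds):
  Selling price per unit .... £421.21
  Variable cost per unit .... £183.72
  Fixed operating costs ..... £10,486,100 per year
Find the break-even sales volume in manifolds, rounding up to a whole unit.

44,154 manifolds

Unit CM = price − variable cost = £421.21 − £183.72 = £237.49.
Units to break even: £10,486,100 ÷ £237.49 = 44,153.86, rounded up to 44,154.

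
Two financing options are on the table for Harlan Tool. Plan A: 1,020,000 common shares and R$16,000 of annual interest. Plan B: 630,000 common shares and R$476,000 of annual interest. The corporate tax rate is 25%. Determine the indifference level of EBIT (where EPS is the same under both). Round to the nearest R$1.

R$1,219,077

At indifference, (EBIT − 16,000)(1 − t)/1,020,000 = (EBIT − 476,000)(1 − t)/630,000.
The (1 − t) factor cancels: (EBIT − 16,000) × 630,000 = (EBIT − 476,000) × 1,020,000.
Solving, EBIT = (476,000·1,020,000 − 16,000·630,000) / (1,020,000 − 630,000) = 475,440,000,000 / 390,000 = 1,219,076.92.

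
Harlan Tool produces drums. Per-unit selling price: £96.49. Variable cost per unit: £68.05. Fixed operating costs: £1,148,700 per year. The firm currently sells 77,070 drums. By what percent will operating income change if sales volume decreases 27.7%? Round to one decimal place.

Total contribution margin = 77,070 × £28.44 = £2,191,870.80.
Operating income = contribution − fixed costs = £2,191,870.80 − £1,148,700 = £1,043,170.80.
Degree of operating leverage = £2,191,870.80 / £1,043,170.80 = 2.1012.
Operating income changes by 2.1012 × -27.7% = -58.2%.

-58.2%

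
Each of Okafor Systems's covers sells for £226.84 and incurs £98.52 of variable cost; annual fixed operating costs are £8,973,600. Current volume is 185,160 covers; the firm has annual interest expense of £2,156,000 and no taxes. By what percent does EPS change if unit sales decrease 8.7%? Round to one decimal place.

-16.4%

Total contribution margin = 185,160 × £128.32 = £23,759,731.20.
Operating income = contribution − fixed costs = £23,759,731.20 − £8,973,600 = £14,786,131.20.
After interest of £2,156,000.00, pre-tax earnings = £12,630,131.20.
Degree of combined leverage = contribution ÷ (EBIT − I) = £23,759,731.20 ÷ £12,630,131.20 = 1.8812.
EPS therefore changes by 1.8812 × (-8.7%) = -16.4%.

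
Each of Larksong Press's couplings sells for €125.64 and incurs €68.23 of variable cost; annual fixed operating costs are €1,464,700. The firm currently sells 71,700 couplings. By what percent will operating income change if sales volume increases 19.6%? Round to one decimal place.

+30.4%

Total contribution margin = 71,700 × €57.41 = €4,116,297.00.
EBIT = €4,116,297.00 − €1,464,700 = €2,651,597.00.
DOL = contribution ÷ EBIT = €4,116,297.00 ÷ €2,651,597.00 = 1.5524.
Operating income changes by 1.5524 × +19.6% = +30.4%.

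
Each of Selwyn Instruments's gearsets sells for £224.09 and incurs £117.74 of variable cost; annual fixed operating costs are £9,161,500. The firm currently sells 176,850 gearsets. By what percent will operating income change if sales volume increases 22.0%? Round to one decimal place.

+42.9%

Contribution at this volume is 176,850 × £106.35 = £18,807,997.50.
Subtracting fixed costs: EBIT = £18,807,997.50 − £9,161,500 = £9,646,497.50.
So DOL = total CM / EBIT = £18,807,997.50 / £9,646,497.50 = 1.9497.
So EBIT moves 1.9497 × (+22.0%) = +42.9%.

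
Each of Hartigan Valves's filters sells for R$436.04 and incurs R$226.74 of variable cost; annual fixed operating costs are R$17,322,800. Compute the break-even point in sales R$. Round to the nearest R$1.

R$36,089,029

CM per unit = R$436.04 − R$226.74 = R$209.30; CM ratio = R$209.30 / R$436.04 = 0.4800.
Break-even sales = FC ÷ CM ratio = R$17,322,800 × R$436.04 / R$209.30 = R$36,089,029.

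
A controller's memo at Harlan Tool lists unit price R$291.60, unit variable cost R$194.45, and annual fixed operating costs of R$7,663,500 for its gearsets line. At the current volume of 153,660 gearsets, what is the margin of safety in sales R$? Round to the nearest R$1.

R$21,804,924

Each unit contributes R$291.60 − R$194.45 = R$97.15. Break-even units = R$7,663,500 ÷ R$97.15 = 78,883.17; break-even revenue = 78,883.17 × R$291.60 = R$23,002,332.48.
Current sales = 153,660 × R$291.60 = R$44,807,256.00.
Margin of safety = R$44,807,256.00 − R$23,002,332.48 = R$21,804,924.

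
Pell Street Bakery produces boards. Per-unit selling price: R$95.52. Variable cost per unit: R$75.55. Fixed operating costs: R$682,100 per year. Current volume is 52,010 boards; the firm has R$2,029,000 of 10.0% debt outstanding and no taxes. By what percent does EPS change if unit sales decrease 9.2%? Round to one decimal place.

At 52,010 units, contribution = 52,010 × R$19.97 = R$1,038,639.70.
EBIT = R$1,038,639.70 − R$682,100 = R$356,539.70.
After interest of R$202,900.00, pre-tax earnings = R$153,639.70.
Degree of combined leverage = contribution ÷ (EBIT − I) = R$1,038,639.70 ÷ R$153,639.70 = 6.7602.
%ΔEPS = DCL × %ΔSales = 6.7602 × -9.2% = -62.2%.

-62.2%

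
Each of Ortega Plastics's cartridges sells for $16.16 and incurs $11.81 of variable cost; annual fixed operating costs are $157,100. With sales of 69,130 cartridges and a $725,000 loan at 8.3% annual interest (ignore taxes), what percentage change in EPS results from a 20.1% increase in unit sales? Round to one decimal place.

+72.4%

Contribution at this volume is 69,130 × $4.35 = $300,715.50.
EBIT = $300,715.50 − $157,100 = $143,615.50.
After interest of $60,175.00, pre-tax earnings = $83,440.50.
Degree of combined leverage = contribution ÷ (EBIT − I) = $300,715.50 ÷ $83,440.50 = 3.6040.
EPS therefore changes by 3.6040 × (+20.1%) = +72.4%.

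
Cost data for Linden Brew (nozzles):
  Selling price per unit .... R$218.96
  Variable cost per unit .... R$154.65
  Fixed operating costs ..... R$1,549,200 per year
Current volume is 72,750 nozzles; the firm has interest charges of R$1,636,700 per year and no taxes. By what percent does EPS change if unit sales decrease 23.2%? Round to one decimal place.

-72.7%

Contribution at this volume is 72,750 × R$64.31 = R$4,678,552.50.
EBIT = R$4,678,552.50 − R$1,549,200 = R$3,129,352.50.
Interest = R$1,636,700.00, so EBIT − I = R$1,492,652.50.
Degree of combined leverage = contribution ÷ (EBIT − I) = R$4,678,552.50 ÷ R$1,492,652.50 = 3.1344.
%ΔEPS = DCL × %ΔSales = 3.1344 × -23.2% = -72.7%.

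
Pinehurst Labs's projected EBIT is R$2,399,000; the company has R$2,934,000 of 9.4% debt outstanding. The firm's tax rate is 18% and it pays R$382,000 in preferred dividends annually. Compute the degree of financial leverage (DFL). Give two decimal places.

Interest = R$275,796.00.
Preferred dividends grossed up pre-tax: R$382,000 / (1 − 0.18) = R$465,853.66.
DFL = EBIT ÷ [EBIT − I − D_p/(1−t)] = R$2,399,000 ÷ [R$2,399,000 − R$275,796.00 − R$465,853.66] = R$2,399,000 ÷ R$1,657,350.34 = 1.4475.

1.45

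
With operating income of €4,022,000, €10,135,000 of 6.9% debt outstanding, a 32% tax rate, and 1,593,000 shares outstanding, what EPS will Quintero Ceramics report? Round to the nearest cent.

Interest = €699,315.00, so EBT = €4,022,000 − €699,315.00 = €3,322,685.00.
Net income = €3,322,685.00 × (1 − 0.32) = €2,259,425.80.
EPS = €2,259,425.80 ÷ 1,593,000 = €1.42.

€1.42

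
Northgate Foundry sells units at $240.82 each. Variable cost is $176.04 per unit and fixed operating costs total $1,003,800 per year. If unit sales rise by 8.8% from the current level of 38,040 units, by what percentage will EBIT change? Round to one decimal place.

+14.8%

Contribution at this volume is 38,040 × $64.78 = $2,464,231.20.
Subtracting fixed costs: EBIT = $2,464,231.20 − $1,003,800 = $1,460,431.20.
Degree of operating leverage = $2,464,231.20 / $1,460,431.20 = 1.6873.
%ΔEBIT = DOL × %ΔSales = 1.6873 × +8.8% = +14.8%.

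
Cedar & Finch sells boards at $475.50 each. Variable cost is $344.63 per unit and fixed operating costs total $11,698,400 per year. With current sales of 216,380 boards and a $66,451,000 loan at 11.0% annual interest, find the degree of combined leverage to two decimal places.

Contribution at this volume is 216,380 × $130.87 = $28,317,650.60.
Subtracting fixed costs: EBIT = $28,317,650.60 − $11,698,400 = $16,619,250.60. Interest = $7,309,610.00, so EBIT − I = $9,309,640.60.
Degree of total leverage = total CM / (EBIT − interest) = $28,317,650.60 / $9,309,640.60 = 3.0418.

3.04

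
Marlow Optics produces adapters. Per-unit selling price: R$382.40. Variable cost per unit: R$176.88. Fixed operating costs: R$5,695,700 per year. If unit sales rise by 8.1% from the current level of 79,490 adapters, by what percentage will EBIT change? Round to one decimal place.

+12.4%

Total contribution margin = 79,490 × R$205.52 = R$16,336,784.80.
Operating income = contribution − fixed costs = R$16,336,784.80 − R$5,695,700 = R$10,641,084.80.
DOL = contribution ÷ EBIT = R$16,336,784.80 ÷ R$10,641,084.80 = 1.5353.
So EBIT moves 1.5353 × (+8.1%) = +12.4%.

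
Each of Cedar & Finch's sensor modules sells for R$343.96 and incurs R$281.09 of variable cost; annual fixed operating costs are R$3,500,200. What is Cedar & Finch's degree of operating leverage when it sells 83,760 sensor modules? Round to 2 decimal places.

2.98

Contribution at this volume is 83,760 × R$62.87 = R$5,265,991.20.
EBIT = R$5,265,991.20 − R$3,500,200 = R$1,765,791.20.
So DOL = total CM / EBIT = R$5,265,991.20 / R$1,765,791.20 = 2.9822.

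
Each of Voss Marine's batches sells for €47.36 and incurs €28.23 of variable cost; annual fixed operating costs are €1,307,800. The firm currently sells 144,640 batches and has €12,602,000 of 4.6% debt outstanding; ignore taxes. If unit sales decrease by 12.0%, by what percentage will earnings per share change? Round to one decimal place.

-37.8%

Contribution at this volume is 144,640 × €19.13 = €2,766,963.20.
Subtracting fixed costs: EBIT = €2,766,963.20 − €1,307,800 = €1,459,163.20.
Interest = €579,692.00, so EBIT − I = €879,471.20.
DCL = total CM / (EBIT − I) = €2,766,963.20 / €879,471.20 = 3.1462.
%ΔEPS = DCL × %ΔSales = 3.1462 × -12.0% = -37.8%.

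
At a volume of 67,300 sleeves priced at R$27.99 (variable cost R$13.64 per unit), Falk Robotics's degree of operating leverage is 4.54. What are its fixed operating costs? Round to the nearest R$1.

R$753,034

Total contribution margin = 67,300 × R$14.35 = R$965,755.00.
Since DOL = CM ÷ EBIT, EBIT = R$965,755.00 ÷ 4.54 = R$212,721.37.
Fixed costs = CM − EBIT = R$965,755.00 − R$212,721.37 = R$753,034.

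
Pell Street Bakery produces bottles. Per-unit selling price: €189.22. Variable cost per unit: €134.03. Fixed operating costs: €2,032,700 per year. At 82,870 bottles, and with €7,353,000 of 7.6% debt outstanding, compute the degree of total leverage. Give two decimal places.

At 82,870 units, contribution = 82,870 × €55.19 = €4,573,595.30.
EBIT = €4,573,595.30 − €2,032,700 = €2,540,895.30. Interest = €558,828.00.
DOL = €4,573,595.30 ÷ €2,540,895.30 = 1.8000; DFL = €2,540,895.30 ÷ €1,982,067.30 = 1.2819.
Combined leverage = 1.8000 × 1.2819 = 2.3074.

2.31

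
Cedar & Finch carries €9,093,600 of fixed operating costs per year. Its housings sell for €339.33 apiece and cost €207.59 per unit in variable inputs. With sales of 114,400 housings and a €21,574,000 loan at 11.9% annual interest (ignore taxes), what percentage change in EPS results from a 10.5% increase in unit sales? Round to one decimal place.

Total contribution margin = 114,400 × €131.74 = €15,071,056.00.
Operating income = contribution − fixed costs = €15,071,056.00 − €9,093,600 = €5,977,456.00.
Interest = €2,567,306.00, so EBIT − I = €3,410,150.00.
DCL = total CM / (EBIT − I) = €15,071,056.00 / €3,410,150.00 = 4.4195.
%ΔEPS = DCL × %ΔSales = 4.4195 × +10.5% = +46.4%.

+46.4%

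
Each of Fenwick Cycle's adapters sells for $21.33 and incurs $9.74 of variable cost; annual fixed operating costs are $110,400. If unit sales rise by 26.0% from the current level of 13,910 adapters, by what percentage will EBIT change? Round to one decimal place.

+82.5%

At 13,910 units, contribution = 13,910 × $11.59 = $161,216.90.
Subtracting fixed costs: EBIT = $161,216.90 − $110,400 = $50,816.90.
DOL = contribution ÷ EBIT = $161,216.90 ÷ $50,816.90 = 3.1725.
Operating income changes by 3.1725 × +26.0% = +82.5%.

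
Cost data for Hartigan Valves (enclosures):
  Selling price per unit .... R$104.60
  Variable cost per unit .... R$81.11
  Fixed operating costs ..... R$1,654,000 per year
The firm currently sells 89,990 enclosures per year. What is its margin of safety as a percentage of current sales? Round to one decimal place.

21.8%

Contribution margin per unit = R$104.60 − R$81.11 = R$23.49. Break-even units = R$1,654,000 ÷ R$23.49 = 70,412.94; break-even revenue = 70,412.94 × R$104.60 = R$7,365,193.70.
Current sales = 89,990 × R$104.60 = R$9,412,954.00.
Margin of safety = (R$9,412,954.00 − R$7,365,193.70) ÷ R$9,412,954.00 = 21.8%.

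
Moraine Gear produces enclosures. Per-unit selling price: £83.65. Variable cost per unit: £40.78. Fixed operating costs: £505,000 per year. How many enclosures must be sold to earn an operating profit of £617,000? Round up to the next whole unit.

26,173 enclosures

Each unit contributes £83.65 − £40.78 = £42.87.
Required volume = (fixed costs + target profit) ÷ CM = (£505,000 + £617,000) ÷ £42.87 = 26,172.15, so 26,173 enclosures.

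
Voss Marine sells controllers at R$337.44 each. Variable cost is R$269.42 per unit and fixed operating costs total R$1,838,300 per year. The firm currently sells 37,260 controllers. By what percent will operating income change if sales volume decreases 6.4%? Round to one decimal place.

-23.3%

At 37,260 units, contribution = 37,260 × R$68.02 = R$2,534,425.20.
EBIT = R$2,534,425.20 − R$1,838,300 = R$696,125.20.
So DOL = total CM / EBIT = R$2,534,425.20 / R$696,125.20 = 3.6408.
%ΔEBIT = DOL × %ΔSales = 3.6408 × -6.4% = -23.3%.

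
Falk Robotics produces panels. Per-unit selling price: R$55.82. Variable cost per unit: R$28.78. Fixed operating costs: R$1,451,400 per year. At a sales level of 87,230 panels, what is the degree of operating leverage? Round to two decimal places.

2.60

Contribution at this volume is 87,230 × R$27.04 = R$2,358,699.20.
Operating income = contribution − fixed costs = R$2,358,699.20 − R$1,451,400 = R$907,299.20.
DOL = contribution ÷ EBIT = R$2,358,699.20 ÷ R$907,299.20 = 2.5997.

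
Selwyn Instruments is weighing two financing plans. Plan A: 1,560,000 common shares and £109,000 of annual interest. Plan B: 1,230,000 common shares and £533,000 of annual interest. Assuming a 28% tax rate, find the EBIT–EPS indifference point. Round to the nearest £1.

Set EPS_A = EPS_B: (EBIT − £109,000)(1 − 0.28) ÷ 1,560,000 = (EBIT − £533,000)(1 − 0.28) ÷ 1,230,000.
Cancelling (1 − t) and cross-multiplying: 1,230,000·(EBIT − 109,000) = 1,560,000·(EBIT − 533,000).
Solving, EBIT = (533,000·1,560,000 − 109,000·1,230,000) / (1,560,000 − 1,230,000) = 697,410,000,000 / 330,000 = 2,113,363.64.

£2,113,364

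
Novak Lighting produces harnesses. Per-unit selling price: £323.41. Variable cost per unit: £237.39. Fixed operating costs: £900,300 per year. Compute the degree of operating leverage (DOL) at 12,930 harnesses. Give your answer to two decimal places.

5.25

At 12,930 units, contribution = 12,930 × £86.02 = £1,112,238.60.
Operating income = contribution − fixed costs = £1,112,238.60 − £900,300 = £211,938.60.
Degree of operating leverage = £1,112,238.60 / £211,938.60 = 5.2479.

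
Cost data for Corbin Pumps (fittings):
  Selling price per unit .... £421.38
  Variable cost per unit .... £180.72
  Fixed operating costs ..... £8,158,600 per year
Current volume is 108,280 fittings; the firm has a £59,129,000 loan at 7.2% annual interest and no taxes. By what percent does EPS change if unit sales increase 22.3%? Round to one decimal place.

+42.6%

Contribution at this volume is 108,280 × £240.66 = £26,058,664.80.
EBIT = £26,058,664.80 − £8,158,600 = £17,900,064.80.
After interest of £4,257,288.00, pre-tax earnings = £13,642,776.80.
Degree of combined leverage = contribution ÷ (EBIT − I) = £26,058,664.80 ÷ £13,642,776.80 = 1.9101.
EPS therefore changes by 1.9101 × (+22.3%) = +42.6%.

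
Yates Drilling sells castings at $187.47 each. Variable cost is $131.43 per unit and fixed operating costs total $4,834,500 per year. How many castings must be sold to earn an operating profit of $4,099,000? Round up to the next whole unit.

Contribution margin per unit = $187.47 − $131.43 = $56.04.
Required volume = (fixed costs + target profit) ÷ CM = ($4,834,500 + $4,099,000) ÷ $56.04 = 159,412.92, so 159,413 castings.

159,413 castings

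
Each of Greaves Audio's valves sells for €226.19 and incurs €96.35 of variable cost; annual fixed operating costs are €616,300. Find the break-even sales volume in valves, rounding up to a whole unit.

Each unit contributes €226.19 − €96.35 = €129.84.
Units to break even: €616,300 ÷ €129.84 = 4,746.61, rounded up to 4,747.

4,747 valves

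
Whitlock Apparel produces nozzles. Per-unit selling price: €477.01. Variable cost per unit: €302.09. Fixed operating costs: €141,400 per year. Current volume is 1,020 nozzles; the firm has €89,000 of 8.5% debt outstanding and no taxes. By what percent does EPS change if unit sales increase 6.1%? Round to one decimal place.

+37.0%

At 1,020 units, contribution = 1,020 × €174.92 = €178,418.40.
Subtracting fixed costs: EBIT = €178,418.40 − €141,400 = €37,018.40.
Interest = €7,565.00, so EBIT − I = €29,453.40.
DCL = total CM / (EBIT − I) = €178,418.40 / €29,453.40 = 6.0577.
EPS therefore changes by 6.0577 × (+6.1%) = +37.0%.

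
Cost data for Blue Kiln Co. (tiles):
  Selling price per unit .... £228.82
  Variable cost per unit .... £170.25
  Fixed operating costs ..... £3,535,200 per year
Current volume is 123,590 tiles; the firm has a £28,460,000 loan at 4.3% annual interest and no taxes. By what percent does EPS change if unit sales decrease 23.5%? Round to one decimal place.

-68.6%

Total contribution margin = 123,590 × £58.57 = £7,238,666.30.
EBIT = £7,238,666.30 − £3,535,200 = £3,703,466.30.
After interest of £1,223,780.00, pre-tax earnings = £2,479,686.30.
DCL = total CM / (EBIT − I) = £7,238,666.30 / £2,479,686.30 = 2.9192.
EPS therefore changes by 2.9192 × (-23.5%) = -68.6%.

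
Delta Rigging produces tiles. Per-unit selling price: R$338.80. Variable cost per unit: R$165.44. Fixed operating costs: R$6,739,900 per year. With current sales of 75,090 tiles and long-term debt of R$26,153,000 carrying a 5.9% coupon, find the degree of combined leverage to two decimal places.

2.75

Contribution at this volume is 75,090 × R$173.36 = R$13,017,602.40.
EBIT = R$13,017,602.40 − R$6,739,900 = R$6,277,702.40. Interest = R$1,543,027.00.
DOL = R$13,017,602.40 ÷ R$6,277,702.40 = 2.0736; DFL = R$6,277,702.40 ÷ R$4,734,675.40 = 1.3259.
Combined leverage = 2.0736 × 1.3259 = 2.7494.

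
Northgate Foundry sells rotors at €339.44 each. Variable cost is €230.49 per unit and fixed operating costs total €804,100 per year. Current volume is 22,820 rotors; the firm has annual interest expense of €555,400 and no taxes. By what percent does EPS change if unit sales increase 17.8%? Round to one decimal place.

Total contribution margin = 22,820 × €108.95 = €2,486,239.00.
Operating income = contribution − fixed costs = €2,486,239.00 − €804,100 = €1,682,139.00.
After interest of €555,400.00, pre-tax earnings = €1,126,739.00.
DCL = total CM / (EBIT − I) = €2,486,239.00 / €1,126,739.00 = 2.2066.
EPS therefore changes by 2.2066 × (+17.8%) = +39.3%.

+39.3%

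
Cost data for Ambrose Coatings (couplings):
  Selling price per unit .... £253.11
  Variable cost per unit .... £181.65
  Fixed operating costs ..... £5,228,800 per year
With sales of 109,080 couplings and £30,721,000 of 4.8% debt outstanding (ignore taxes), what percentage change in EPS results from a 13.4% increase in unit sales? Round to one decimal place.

At 109,080 units, contribution = 109,080 × £71.46 = £7,794,856.80.
Subtracting fixed costs: EBIT = £7,794,856.80 − £5,228,800 = £2,566,056.80.
After interest of £1,474,608.00, pre-tax earnings = £1,091,448.80.
DCL = total CM / (EBIT − I) = £7,794,856.80 / £1,091,448.80 = 7.1418.
EPS therefore changes by 7.1418 × (+13.4%) = +95.7%.

+95.7%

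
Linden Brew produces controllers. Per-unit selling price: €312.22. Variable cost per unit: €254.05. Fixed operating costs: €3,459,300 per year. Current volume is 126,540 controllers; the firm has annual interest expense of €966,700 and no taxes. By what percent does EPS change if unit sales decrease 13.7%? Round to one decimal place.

-34.4%

Total contribution margin = 126,540 × €58.17 = €7,360,831.80.
Subtracting fixed costs: EBIT = €7,360,831.80 − €3,459,300 = €3,901,531.80.
Interest = €966,700.00, so EBIT − I = €2,934,831.80.
Degree of combined leverage = contribution ÷ (EBIT − I) = €7,360,831.80 ÷ €2,934,831.80 = 2.5081.
%ΔEPS = DCL × %ΔSales = 2.5081 × -13.7% = -34.4%.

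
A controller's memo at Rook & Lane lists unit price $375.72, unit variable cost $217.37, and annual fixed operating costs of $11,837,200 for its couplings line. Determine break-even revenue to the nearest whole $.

$28,086,345

CM per unit = $375.72 − $217.37 = $158.35; CM ratio = $158.35 / $375.72 = 0.4215.
Break-even revenue = fixed costs × price ÷ CM = $11,837,200 × $375.72 ÷ $158.35 = $28,086,345.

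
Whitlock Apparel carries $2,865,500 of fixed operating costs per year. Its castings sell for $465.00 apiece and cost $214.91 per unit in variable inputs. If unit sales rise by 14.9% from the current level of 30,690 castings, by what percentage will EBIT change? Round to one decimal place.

At 30,690 units, contribution = 30,690 × $250.09 = $7,675,262.10.
Subtracting fixed costs: EBIT = $7,675,262.10 − $2,865,500 = $4,809,762.10.
So DOL = total CM / EBIT = $7,675,262.10 / $4,809,762.10 = 1.5958.
So EBIT moves 1.5958 × (+14.9%) = +23.8%.

+23.8%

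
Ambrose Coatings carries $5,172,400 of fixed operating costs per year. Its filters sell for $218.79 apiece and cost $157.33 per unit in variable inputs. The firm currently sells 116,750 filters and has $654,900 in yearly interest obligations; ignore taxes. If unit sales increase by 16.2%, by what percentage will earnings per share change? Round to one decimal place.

At 116,750 units, contribution = 116,750 × $61.46 = $7,175,455.00.
Subtracting fixed costs: EBIT = $7,175,455.00 − $5,172,400 = $2,003,055.00.
After interest of $654,900.00, pre-tax earnings = $1,348,155.00.
DCL = total CM / (EBIT − I) = $7,175,455.00 / $1,348,155.00 = 5.3224.
EPS therefore changes by 5.3224 × (+16.2%) = +86.2%.

+86.2%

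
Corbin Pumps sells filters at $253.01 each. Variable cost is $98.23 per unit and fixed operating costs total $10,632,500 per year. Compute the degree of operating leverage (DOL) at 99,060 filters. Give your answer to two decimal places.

3.26

At 99,060 units, contribution = 99,060 × $154.78 = $15,332,506.80.
EBIT = $15,332,506.80 − $10,632,500 = $4,700,006.80.
Degree of operating leverage = $15,332,506.80 / $4,700,006.80 = 3.2622.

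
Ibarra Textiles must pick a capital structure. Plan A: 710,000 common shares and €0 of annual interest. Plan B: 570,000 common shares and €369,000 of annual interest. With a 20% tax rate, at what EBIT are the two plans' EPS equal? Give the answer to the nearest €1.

€1,871,357

At indifference, (EBIT − 0)(1 − t)/710,000 = (EBIT − 369,000)(1 − t)/570,000.
The (1 − t) factor cancels: (EBIT − 0) × 570,000 = (EBIT − 369,000) × 710,000.
Solving, EBIT = (369,000·710,000 − 0·570,000) / (710,000 − 570,000) = 261,990,000,000 / 140,000 = 1,871,357.14.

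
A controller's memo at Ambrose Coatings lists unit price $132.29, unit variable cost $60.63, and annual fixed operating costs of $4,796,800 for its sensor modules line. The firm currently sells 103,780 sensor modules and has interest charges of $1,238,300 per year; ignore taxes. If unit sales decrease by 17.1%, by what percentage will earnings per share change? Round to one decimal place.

Total contribution margin = 103,780 × $71.66 = $7,436,874.80.
Subtracting fixed costs: EBIT = $7,436,874.80 − $4,796,800 = $2,640,074.80.
Interest = $1,238,300.00, so EBIT − I = $1,401,774.80.
DCL = total CM / (EBIT − I) = $7,436,874.80 / $1,401,774.80 = 5.3053.
EPS therefore changes by 5.3053 × (-17.1%) = -90.7%.

-90.7%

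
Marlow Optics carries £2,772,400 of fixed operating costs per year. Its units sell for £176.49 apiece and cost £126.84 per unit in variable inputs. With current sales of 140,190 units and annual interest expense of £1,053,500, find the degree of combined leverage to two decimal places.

At 140,190 units, contribution = 140,190 × £49.65 = £6,960,433.50.
Subtracting fixed costs: EBIT = £6,960,433.50 − £2,772,400 = £4,188,033.50. Interest = £1,053,500.00.
DOL = £6,960,433.50 ÷ £4,188,033.50 = 1.6620; DFL = £4,188,033.50 ÷ £3,134,533.50 = 1.3361.
Combined leverage = 1.6620 × 1.3361 = 2.2206.

2.22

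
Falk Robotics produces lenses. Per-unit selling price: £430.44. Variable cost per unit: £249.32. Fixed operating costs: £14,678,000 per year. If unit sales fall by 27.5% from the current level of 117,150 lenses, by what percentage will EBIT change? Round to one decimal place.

At 117,150 units, contribution = 117,150 × £181.12 = £21,218,208.00.
EBIT = £21,218,208.00 − £14,678,000 = £6,540,208.00.
So DOL = total CM / EBIT = £21,218,208.00 / £6,540,208.00 = 3.2443.
Operating income changes by 3.2443 × -27.5% = -89.2%.

-89.2%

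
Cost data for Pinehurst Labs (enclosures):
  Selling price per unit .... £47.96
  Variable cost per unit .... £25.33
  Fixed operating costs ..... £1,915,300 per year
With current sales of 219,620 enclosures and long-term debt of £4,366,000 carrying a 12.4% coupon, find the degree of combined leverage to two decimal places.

1.98

Total contribution margin = 219,620 × £22.63 = £4,970,000.60.
Subtracting fixed costs: EBIT = £4,970,000.60 − £1,915,300 = £3,054,700.60. Interest = £541,384.00.
DOL = £4,970,000.60 ÷ £3,054,700.60 = 1.6270; DFL = £3,054,700.60 ÷ £2,513,316.60 = 1.2154.
DCL = DOL × DFL = 1.6270 × 1.2154 = 1.9775.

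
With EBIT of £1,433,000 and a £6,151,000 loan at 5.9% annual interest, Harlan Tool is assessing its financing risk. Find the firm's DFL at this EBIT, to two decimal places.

1.34

Annual interest charges come to £362,909.00.
Degree of financial leverage = EBIT / (EBIT − interest) = £1,433,000 / £1,070,091.00 = 1.3391.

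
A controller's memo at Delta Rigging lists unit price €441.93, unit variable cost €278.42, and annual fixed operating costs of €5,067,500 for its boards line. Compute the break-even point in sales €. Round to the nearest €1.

CM per unit = €441.93 − €278.42 = €163.51; CM ratio = €163.51 / €441.93 = 0.3700.
Break-even revenue = fixed costs × price ÷ CM = €5,067,500 × €441.93 ÷ €163.51 = €13,696,289.

€13,696,289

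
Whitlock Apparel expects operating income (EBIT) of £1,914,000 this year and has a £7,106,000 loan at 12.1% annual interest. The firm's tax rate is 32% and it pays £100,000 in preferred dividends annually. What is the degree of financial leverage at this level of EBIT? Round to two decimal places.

2.11

Annual interest charges come to £859,826.00.
Preferred dividends grossed up pre-tax: £100,000 / (1 − 0.32) = £147,058.82.
DFL = EBIT ÷ [EBIT − I − D_p/(1−t)] = £1,914,000 ÷ [£1,914,000 − £859,826.00 − £147,058.82] = £1,914,000 ÷ £907,115.18 = 2.1100.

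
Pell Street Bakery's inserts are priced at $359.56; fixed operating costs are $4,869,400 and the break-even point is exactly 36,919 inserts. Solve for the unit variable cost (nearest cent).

At break-even, FC = Q × (P − VC), so P − VC = $4,869,400 ÷ 36,919 = $131.8941.
Hence VC = price − CM = $359.56 − $131.8941 = $227.67.

$227.67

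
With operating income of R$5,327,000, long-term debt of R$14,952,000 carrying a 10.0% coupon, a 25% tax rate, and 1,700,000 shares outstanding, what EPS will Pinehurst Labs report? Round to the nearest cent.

Interest = R$1,495,200.00, so EBT = R$5,327,000 − R$1,495,200.00 = R$3,831,800.00.
Net income = R$3,831,800.00 × (1 − 0.25) = R$2,873,850.00.
EPS = R$2,873,850.00 ÷ 1,700,000 = R$1.69.

R$1.69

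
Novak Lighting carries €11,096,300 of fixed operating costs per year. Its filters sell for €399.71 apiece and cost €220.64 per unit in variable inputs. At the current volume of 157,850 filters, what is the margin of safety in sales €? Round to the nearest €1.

€38,325,686

Contribution margin per unit = €399.71 − €220.64 = €179.07. Break-even units = €11,096,300 ÷ €179.07 = 61,966.27; break-even revenue = 61,966.27 × €399.71 = €24,768,537.85.
Actual sales revenue = 157,850 × €399.71 = €63,094,223.50.
Margin of safety = €63,094,223.50 − €24,768,537.85 = €38,325,686.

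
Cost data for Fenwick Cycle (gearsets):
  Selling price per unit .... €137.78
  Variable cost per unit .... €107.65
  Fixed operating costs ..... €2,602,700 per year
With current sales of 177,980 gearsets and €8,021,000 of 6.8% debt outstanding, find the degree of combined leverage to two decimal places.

At 177,980 units, contribution = 177,980 × €30.13 = €5,362,537.40.
Subtracting fixed costs: EBIT = €5,362,537.40 − €2,602,700 = €2,759,837.40. Interest = €545,428.00.
DOL = €5,362,537.40 ÷ €2,759,837.40 = 1.9431; DFL = €2,759,837.40 ÷ €2,214,409.40 = 1.2463.
DCL = DOL × DFL = 1.9431 × 1.2463 = 2.4217.

2.42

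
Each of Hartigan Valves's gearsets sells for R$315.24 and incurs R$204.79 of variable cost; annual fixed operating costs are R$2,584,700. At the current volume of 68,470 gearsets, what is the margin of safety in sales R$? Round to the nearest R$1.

R$14,207,382

Each unit contributes R$315.24 − R$204.79 = R$110.45. Break-even units = R$2,584,700 ÷ R$110.45 = 23,401.54; break-even revenue = 23,401.54 × R$315.24 = R$7,377,101.20.
Actual sales revenue = 68,470 × R$315.24 = R$21,584,482.80.
Margin of safety = R$21,584,482.80 − R$7,377,101.20 = R$14,207,382.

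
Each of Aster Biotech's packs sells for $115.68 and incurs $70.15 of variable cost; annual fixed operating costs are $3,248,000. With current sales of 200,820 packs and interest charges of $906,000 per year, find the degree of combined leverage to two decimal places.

Contribution at this volume is 200,820 × $45.53 = $9,143,334.60.
Operating income = contribution − fixed costs = $9,143,334.60 − $3,248,000 = $5,895,334.60. Interest = $906,000.00.
DOL = $9,143,334.60 ÷ $5,895,334.60 = 1.5509; DFL = $5,895,334.60 ÷ $4,989,334.60 = 1.1816.
Combined leverage = 1.5509 × 1.1816 = 1.8325.

1.83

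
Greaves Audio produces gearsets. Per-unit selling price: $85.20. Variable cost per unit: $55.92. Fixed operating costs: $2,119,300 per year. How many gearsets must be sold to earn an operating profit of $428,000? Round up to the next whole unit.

Each unit contributes $85.20 − $55.92 = $29.28.
Required volume = (fixed costs + target profit) ÷ CM = ($2,119,300 + $428,000) ÷ $29.28 = 86,997.95, so 86,998 gearsets.

86,998 gearsets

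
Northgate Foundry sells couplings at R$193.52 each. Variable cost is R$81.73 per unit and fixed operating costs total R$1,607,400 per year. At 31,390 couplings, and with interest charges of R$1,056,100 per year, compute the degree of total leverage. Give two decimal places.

4.15

Contribution at this volume is 31,390 × R$111.79 = R$3,509,088.10.
Subtracting fixed costs: EBIT = R$3,509,088.10 − R$1,607,400 = R$1,901,688.10. Interest = R$1,056,100.00, so EBIT − I = R$845,588.10.
DCL = contribution ÷ (EBIT − I) = R$3,509,088.10 ÷ R$845,588.10 = 4.1499.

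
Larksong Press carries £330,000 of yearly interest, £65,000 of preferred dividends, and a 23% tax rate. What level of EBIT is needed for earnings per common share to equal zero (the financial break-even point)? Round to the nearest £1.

£414,416

Grossing the preferred dividend up to pre-tax terms: £65,000 / (1 − 0.23) = £84,415.58.
EPS = 0 when EBIT covers interest plus the pre-tax preferred burden: £330,000 + £84,415.58 = £414,415.58.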